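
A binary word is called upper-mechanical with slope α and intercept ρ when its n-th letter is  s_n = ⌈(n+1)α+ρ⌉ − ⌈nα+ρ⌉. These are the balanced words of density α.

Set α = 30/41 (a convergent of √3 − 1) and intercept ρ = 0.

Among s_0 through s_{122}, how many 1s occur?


#1s = Σ_{n=0}^{122} s_n = Σ_{n=0}^{122} (⌈(n+1)α+ρ⌉ − ⌈nα+ρ⌉)
the sum telescopes: every ⌈nα+ρ⌉ with 0 < n < 123 appears once with + and once with −, leaving ⌈123α+ρ⌉ − ⌈0·α+ρ⌉
123α + ρ = (123·30) / 41 = 3690/41
ρ = 0/41
⌈3690/41⌉ = 90,  ⌈0/41⌉ = 0
#1s = 90 − 0 = 90

90


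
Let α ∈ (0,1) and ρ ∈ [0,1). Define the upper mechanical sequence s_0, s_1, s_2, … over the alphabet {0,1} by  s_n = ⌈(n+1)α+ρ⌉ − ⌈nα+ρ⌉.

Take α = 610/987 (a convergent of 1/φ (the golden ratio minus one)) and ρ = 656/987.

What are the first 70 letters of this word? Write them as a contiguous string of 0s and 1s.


n=0: ⌈(1·610+656)/987⌉ − ⌈(0·610+656)/987⌉ = ⌈1266/987⌉ − ⌈656/987⌉ = 2 − 1 = 1
n=1: ⌈(2·610+656)/987⌉ − ⌈(1·610+656)/987⌉ = ⌈1876/987⌉ − ⌈1266/987⌉ = 2 − 2 = 0
n=2: ⌈(3·610+656)/987⌉ − ⌈(2·610+656)/987⌉ = ⌈2486/987⌉ − ⌈1876/987⌉ = 3 − 2 = 1
n=3: ⌈(4·610+656)/987⌉ − ⌈(3·610+656)/987⌉ = ⌈3096/987⌉ − ⌈2486/987⌉ = 4 − 3 = 1
n=4: ⌈(5·610+656)/987⌉ − ⌈(4·610+656)/987⌉ = ⌈3706/987⌉ − ⌈3096/987⌉ = 4 − 4 = 0
n=5: ⌈(6·610+656)/987⌉ − ⌈(5·610+656)/987⌉ = ⌈4316/987⌉ − ⌈3706/987⌉ = 5 − 4 = 1
n=6: ⌈(7·610+656)/987⌉ − ⌈(6·610+656)/987⌉ = ⌈4926/987⌉ − ⌈4316/987⌉ = 5 − 5 = 0
n=7: ⌈(8·610+656)/987⌉ − ⌈(7·610+656)/987⌉ = ⌈5536/987⌉ − ⌈4926/987⌉ = 6 − 5 = 1
n=8: ⌈(9·610+656)/987⌉ − ⌈(8·610+656)/987⌉ = ⌈6146/987⌉ − ⌈5536/987⌉ = 7 − 6 = 1
n=9: ⌈(10·610+656)/987⌉ − ⌈(9·610+656)/987⌉ = ⌈6756/987⌉ − ⌈6146/987⌉ = 7 − 7 = 0
n=10: ⌈(11·610+656)/987⌉ − ⌈(10·610+656)/987⌉ = ⌈7366/987⌉ − ⌈6756/987⌉ = 8 − 7 = 1
n=11: ⌈(12·610+656)/987⌉ − ⌈(11·610+656)/987⌉ = ⌈7976/987⌉ − ⌈7366/987⌉ = 9 − 8 = 1
n=12: ⌈(13·610+656)/987⌉ − ⌈(12·610+656)/987⌉ = ⌈8586/987⌉ − ⌈7976/987⌉ = 9 − 9 = 0
n=13: ⌈(14·610+656)/987⌉ − ⌈(13·610+656)/987⌉ = ⌈9196/987⌉ − ⌈8586/987⌉ = 10 − 9 = 1
n=14: ⌈(15·610+656)/987⌉ − ⌈(14·610+656)/987⌉ = ⌈9806/987⌉ − ⌈9196/987⌉ = 10 − 10 = 0
n=15: ⌈(16·610+656)/987⌉ − ⌈(15·610+656)/987⌉ = ⌈10416/987⌉ − ⌈9806/987⌉ = 11 − 10 = 1
n=16: ⌈(17·610+656)/987⌉ − ⌈(16·610+656)/987⌉ = ⌈11026/987⌉ − ⌈10416/987⌉ = 12 − 11 = 1
n=17: ⌈(18·610+656)/987⌉ − ⌈(17·610+656)/987⌉ = ⌈11636/987⌉ − ⌈11026/987⌉ = 12 − 12 = 0
n=18: ⌈(19·610+656)/987⌉ − ⌈(18·610+656)/987⌉ = ⌈12246/987⌉ − ⌈11636/987⌉ = 13 − 12 = 1
n=19: ⌈(20·610+656)/987⌉ − ⌈(19·610+656)/987⌉ = ⌈12856/987⌉ − ⌈12246/987⌉ = 14 − 13 = 1
n=20: ⌈(21·610+656)/987⌉ − ⌈(20·610+656)/987⌉ = ⌈13466/987⌉ − ⌈12856/987⌉ = 14 − 14 = 0
n=21: ⌈(22·610+656)/987⌉ − ⌈(21·610+656)/987⌉ = ⌈14076/987⌉ − ⌈13466/987⌉ = 15 − 14 = 1
n=22: ⌈(23·610+656)/987⌉ − ⌈(22·610+656)/987⌉ = ⌈14686/987⌉ − ⌈14076/987⌉ = 15 − 15 = 0
n=23: ⌈(24·610+656)/987⌉ − ⌈(23·610+656)/987⌉ = ⌈15296/987⌉ − ⌈14686/987⌉ = 16 − 15 = 1
n=24: ⌈(25·610+656)/987⌉ − ⌈(24·610+656)/987⌉ = ⌈15906/987⌉ − ⌈15296/987⌉ = 17 − 16 = 1
n=25: ⌈(26·610+656)/987⌉ − ⌈(25·610+656)/987⌉ = ⌈16516/987⌉ − ⌈15906/987⌉ = 17 − 17 = 0
n=26: ⌈(27·610+656)/987⌉ − ⌈(26·610+656)/987⌉ = ⌈17126/987⌉ − ⌈16516/987⌉ = 18 − 17 = 1
n=27: ⌈(28·610+656)/987⌉ − ⌈(27·610+656)/987⌉ = ⌈17736/987⌉ − ⌈17126/987⌉ = 18 − 18 = 0
n=28: ⌈(29·610+656)/987⌉ − ⌈(28·610+656)/987⌉ = ⌈18346/987⌉ − ⌈17736/987⌉ = 19 − 18 = 1
n=29: ⌈(30·610+656)/987⌉ − ⌈(29·610+656)/987⌉ = ⌈18956/987⌉ − ⌈18346/987⌉ = 20 − 19 = 1
n=30: ⌈(31·610+656)/987⌉ − ⌈(30·610+656)/987⌉ = ⌈19566/987⌉ − ⌈18956/987⌉ = 20 − 20 = 0
n=31: ⌈(32·610+656)/987⌉ − ⌈(31·610+656)/987⌉ = ⌈20176/987⌉ − ⌈19566/987⌉ = 21 − 20 = 1
n=32: ⌈(33·610+656)/987⌉ − ⌈(32·610+656)/987⌉ = ⌈20786/987⌉ − ⌈20176/987⌉ = 22 − 21 = 1
n=33: ⌈(34·610+656)/987⌉ − ⌈(33·610+656)/987⌉ = ⌈21396/987⌉ − ⌈20786/987⌉ = 22 − 22 = 0
n=34: ⌈(35·610+656)/987⌉ − ⌈(34·610+656)/987⌉ = ⌈22006/987⌉ − ⌈21396/987⌉ = 23 − 22 = 1
n=35: ⌈(36·610+656)/987⌉ − ⌈(35·610+656)/987⌉ = ⌈22616/987⌉ − ⌈22006/987⌉ = 23 − 23 = 0
n=36: ⌈(37·610+656)/987⌉ − ⌈(36·610+656)/987⌉ = ⌈23226/987⌉ − ⌈22616/987⌉ = 24 − 23 = 1
n=37: ⌈(38·610+656)/987⌉ − ⌈(37·610+656)/987⌉ = ⌈23836/987⌉ − ⌈23226/987⌉ = 25 − 24 = 1
n=38: ⌈(39·610+656)/987⌉ − ⌈(38·610+656)/987⌉ = ⌈24446/987⌉ − ⌈23836/987⌉ = 25 − 25 = 0
n=39: ⌈(40·610+656)/987⌉ − ⌈(39·610+656)/987⌉ = ⌈25056/987⌉ − ⌈24446/987⌉ = 26 − 25 = 1
n=40: ⌈(41·610+656)/987⌉ − ⌈(40·610+656)/987⌉ = ⌈25666/987⌉ − ⌈25056/987⌉ = 27 − 26 = 1
n=41: ⌈(42·610+656)/987⌉ − ⌈(41·610+656)/987⌉ = ⌈26276/987⌉ − ⌈25666/987⌉ = 27 − 27 = 0
n=42: ⌈(43·610+656)/987⌉ − ⌈(42·610+656)/987⌉ = ⌈26886/987⌉ − ⌈26276/987⌉ = 28 − 27 = 1
n=43: ⌈(44·610+656)/987⌉ − ⌈(43·610+656)/987⌉ = ⌈27496/987⌉ − ⌈26886/987⌉ = 28 − 28 = 0
n=44: ⌈(45·610+656)/987⌉ − ⌈(44·610+656)/987⌉ = ⌈28106/987⌉ − ⌈27496/987⌉ = 29 − 28 = 1
n=45: ⌈(46·610+656)/987⌉ − ⌈(45·610+656)/987⌉ = ⌈28716/987⌉ − ⌈28106/987⌉ = 30 − 29 = 1
n=46: ⌈(47·610+656)/987⌉ − ⌈(46·610+656)/987⌉ = ⌈29326/987⌉ − ⌈28716/987⌉ = 30 − 30 = 0
n=47: ⌈(48·610+656)/987⌉ − ⌈(47·610+656)/987⌉ = ⌈29936/987⌉ − ⌈29326/987⌉ = 31 − 30 = 1
n=48: ⌈(49·610+656)/987⌉ − ⌈(48·610+656)/987⌉ = ⌈30546/987⌉ − ⌈29936/987⌉ = 31 − 31 = 0
n=49: ⌈(50·610+656)/987⌉ − ⌈(49·610+656)/987⌉ = ⌈31156/987⌉ − ⌈30546/987⌉ = 32 − 31 = 1
n=50: ⌈(51·610+656)/987⌉ − ⌈(50·610+656)/987⌉ = ⌈31766/987⌉ − ⌈31156/987⌉ = 33 − 32 = 1
n=51: ⌈(52·610+656)/987⌉ − ⌈(51·610+656)/987⌉ = ⌈32376/987⌉ − ⌈31766/987⌉ = 33 − 33 = 0
n=52: ⌈(53·610+656)/987⌉ − ⌈(52·610+656)/987⌉ = ⌈32986/987⌉ − ⌈32376/987⌉ = 34 − 33 = 1
n=53: ⌈(54·610+656)/987⌉ − ⌈(53·610+656)/987⌉ = ⌈33596/987⌉ − ⌈32986/987⌉ = 35 − 34 = 1
n=54: ⌈(55·610+656)/987⌉ − ⌈(54·610+656)/987⌉ = ⌈34206/987⌉ − ⌈33596/987⌉ = 35 − 35 = 0
n=55: ⌈(56·610+656)/987⌉ − ⌈(55·610+656)/987⌉ = ⌈34816/987⌉ − ⌈34206/987⌉ = 36 − 35 = 1
n=56: ⌈(57·610+656)/987⌉ − ⌈(56·610+656)/987⌉ = ⌈35426/987⌉ − ⌈34816/987⌉ = 36 − 36 = 0
n=57: ⌈(58·610+656)/987⌉ − ⌈(57·610+656)/987⌉ = ⌈36036/987⌉ − ⌈35426/987⌉ = 37 − 36 = 1
n=58: ⌈(59·610+656)/987⌉ − ⌈(58·610+656)/987⌉ = ⌈36646/987⌉ − ⌈36036/987⌉ = 38 − 37 = 1
n=59: ⌈(60·610+656)/987⌉ − ⌈(59·610+656)/987⌉ = ⌈37256/987⌉ − ⌈36646/987⌉ = 38 − 38 = 0
n=60: ⌈(61·610+656)/987⌉ − ⌈(60·610+656)/987⌉ = ⌈37866/987⌉ − ⌈37256/987⌉ = 39 − 38 = 1
n=61: ⌈(62·610+656)/987⌉ − ⌈(61·610+656)/987⌉ = ⌈38476/987⌉ − ⌈37866/987⌉ = 39 − 39 = 0
n=62: ⌈(63·610+656)/987⌉ − ⌈(62·610+656)/987⌉ = ⌈39086/987⌉ − ⌈38476/987⌉ = 40 − 39 = 1
n=63: ⌈(64·610+656)/987⌉ − ⌈(63·610+656)/987⌉ = ⌈39696/987⌉ − ⌈39086/987⌉ = 41 − 40 = 1
n=64: ⌈(65·610+656)/987⌉ − ⌈(64·610+656)/987⌉ = ⌈40306/987⌉ − ⌈39696/987⌉ = 41 − 41 = 0
n=65: ⌈(66·610+656)/987⌉ − ⌈(65·610+656)/987⌉ = ⌈40916/987⌉ − ⌈40306/987⌉ = 42 − 41 = 1
n=66: ⌈(67·610+656)/987⌉ − ⌈(66·610+656)/987⌉ = ⌈41526/987⌉ − ⌈40916/987⌉ = 43 − 42 = 1
n=67: ⌈(68·610+656)/987⌉ − ⌈(67·610+656)/987⌉ = ⌈42136/987⌉ − ⌈41526/987⌉ = 43 − 43 = 0
n=68: ⌈(69·610+656)/987⌉ − ⌈(68·610+656)/987⌉ = ⌈42746/987⌉ − ⌈42136/987⌉ = 44 − 43 = 1
n=69: ⌈(70·610+656)/987⌉ − ⌈(69·610+656)/987⌉ = ⌈43356/987⌉ − ⌈42746/987⌉ = 44 − 44 = 0

1011010110110101101101011010110110101101101011010110110101101011011010


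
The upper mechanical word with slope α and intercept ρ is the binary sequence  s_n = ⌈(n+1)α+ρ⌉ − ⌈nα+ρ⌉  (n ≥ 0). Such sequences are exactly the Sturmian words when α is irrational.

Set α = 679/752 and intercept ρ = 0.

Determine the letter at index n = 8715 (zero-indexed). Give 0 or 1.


1

(n+1)α + ρ = (8716·679) / 752 = 5918164/752
nα + ρ     = (8715·679) / 752 = 5917485/752
⌈5918164/752⌉ = 7870,  ⌈5917485/752⌉ = 7869
s_{8715} = 7870 − 7869 = 1


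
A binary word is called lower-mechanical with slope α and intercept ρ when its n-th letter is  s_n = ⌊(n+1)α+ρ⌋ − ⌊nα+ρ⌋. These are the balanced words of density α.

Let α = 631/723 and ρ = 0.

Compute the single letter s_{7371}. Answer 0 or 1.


0

(n+1)α + ρ = (7372·631) / 723 = 4651732/723
nα + ρ     = (7371·631) / 723 = 4651101/723
⌊4651732/723⌋ = 6433,  ⌊4651101/723⌋ = 6433
s_{7371} = 6433 − 6433 = 0


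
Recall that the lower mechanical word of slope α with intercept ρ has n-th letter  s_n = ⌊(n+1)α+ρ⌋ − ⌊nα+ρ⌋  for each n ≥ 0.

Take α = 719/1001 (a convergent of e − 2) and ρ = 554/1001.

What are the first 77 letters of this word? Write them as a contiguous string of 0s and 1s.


10111011101101110110111011011101101110111011011101101110110111011011101101110

n=0: ⌊(1·719+554)/1001⌋ − ⌊(0·719+554)/1001⌋ = ⌊1273/1001⌋ − ⌊554/1001⌋ = 1 − 0 = 1
n=1: ⌊(2·719+554)/1001⌋ − ⌊(1·719+554)/1001⌋ = ⌊1992/1001⌋ − ⌊1273/1001⌋ = 1 − 1 = 0
n=2: ⌊(3·719+554)/1001⌋ − ⌊(2·719+554)/1001⌋ = ⌊2711/1001⌋ − ⌊1992/1001⌋ = 2 − 1 = 1
n=3: ⌊(4·719+554)/1001⌋ − ⌊(3·719+554)/1001⌋ = ⌊3430/1001⌋ − ⌊2711/1001⌋ = 3 − 2 = 1
n=4: ⌊(5·719+554)/1001⌋ − ⌊(4·719+554)/1001⌋ = ⌊4149/1001⌋ − ⌊3430/1001⌋ = 4 − 3 = 1
n=5: ⌊(6·719+554)/1001⌋ − ⌊(5·719+554)/1001⌋ = ⌊4868/1001⌋ − ⌊4149/1001⌋ = 4 − 4 = 0
n=6: ⌊(7·719+554)/1001⌋ − ⌊(6·719+554)/1001⌋ = ⌊5587/1001⌋ − ⌊4868/1001⌋ = 5 − 4 = 1
n=7: ⌊(8·719+554)/1001⌋ − ⌊(7·719+554)/1001⌋ = ⌊6306/1001⌋ − ⌊5587/1001⌋ = 6 − 5 = 1
n=8: ⌊(9·719+554)/1001⌋ − ⌊(8·719+554)/1001⌋ = ⌊7025/1001⌋ − ⌊6306/1001⌋ = 7 − 6 = 1
n=9: ⌊(10·719+554)/1001⌋ − ⌊(9·719+554)/1001⌋ = ⌊7744/1001⌋ − ⌊7025/1001⌋ = 7 − 7 = 0
n=10: ⌊(11·719+554)/1001⌋ − ⌊(10·719+554)/1001⌋ = ⌊8463/1001⌋ − ⌊7744/1001⌋ = 8 − 7 = 1
n=11: ⌊(12·719+554)/1001⌋ − ⌊(11·719+554)/1001⌋ = ⌊9182/1001⌋ − ⌊8463/1001⌋ = 9 − 8 = 1
n=12: ⌊(13·719+554)/1001⌋ − ⌊(12·719+554)/1001⌋ = ⌊9901/1001⌋ − ⌊9182/1001⌋ = 9 − 9 = 0
n=13: ⌊(14·719+554)/1001⌋ − ⌊(13·719+554)/1001⌋ = ⌊10620/1001⌋ − ⌊9901/1001⌋ = 10 − 9 = 1
n=14: ⌊(15·719+554)/1001⌋ − ⌊(14·719+554)/1001⌋ = ⌊11339/1001⌋ − ⌊10620/1001⌋ = 11 − 10 = 1
n=15: ⌊(16·719+554)/1001⌋ − ⌊(15·719+554)/1001⌋ = ⌊12058/1001⌋ − ⌊11339/1001⌋ = 12 − 11 = 1
n=16: ⌊(17·719+554)/1001⌋ − ⌊(16·719+554)/1001⌋ = ⌊12777/1001⌋ − ⌊12058/1001⌋ = 12 − 12 = 0
n=17: ⌊(18·719+554)/1001⌋ − ⌊(17·719+554)/1001⌋ = ⌊13496/1001⌋ − ⌊12777/1001⌋ = 13 − 12 = 1
n=18: ⌊(19·719+554)/1001⌋ − ⌊(18·719+554)/1001⌋ = ⌊14215/1001⌋ − ⌊13496/1001⌋ = 14 − 13 = 1
n=19: ⌊(20·719+554)/1001⌋ − ⌊(19·719+554)/1001⌋ = ⌊14934/1001⌋ − ⌊14215/1001⌋ = 14 − 14 = 0
n=20: ⌊(21·719+554)/1001⌋ − ⌊(20·719+554)/1001⌋ = ⌊15653/1001⌋ − ⌊14934/1001⌋ = 15 − 14 = 1
n=21: ⌊(22·719+554)/1001⌋ − ⌊(21·719+554)/1001⌋ = ⌊16372/1001⌋ − ⌊15653/1001⌋ = 16 − 15 = 1
n=22: ⌊(23·719+554)/1001⌋ − ⌊(22·719+554)/1001⌋ = ⌊17091/1001⌋ − ⌊16372/1001⌋ = 17 − 16 = 1
n=23: ⌊(24·719+554)/1001⌋ − ⌊(23·719+554)/1001⌋ = ⌊17810/1001⌋ − ⌊17091/1001⌋ = 17 − 17 = 0
n=24: ⌊(25·719+554)/1001⌋ − ⌊(24·719+554)/1001⌋ = ⌊18529/1001⌋ − ⌊17810/1001⌋ = 18 − 17 = 1
n=25: ⌊(26·719+554)/1001⌋ − ⌊(25·719+554)/1001⌋ = ⌊19248/1001⌋ − ⌊18529/1001⌋ = 19 − 18 = 1
n=26: ⌊(27·719+554)/1001⌋ − ⌊(26·719+554)/1001⌋ = ⌊19967/1001⌋ − ⌊19248/1001⌋ = 19 − 19 = 0
n=27: ⌊(28·719+554)/1001⌋ − ⌊(27·719+554)/1001⌋ = ⌊20686/1001⌋ − ⌊19967/1001⌋ = 20 − 19 = 1
n=28: ⌊(29·719+554)/1001⌋ − ⌊(28·719+554)/1001⌋ = ⌊21405/1001⌋ − ⌊20686/1001⌋ = 21 − 20 = 1
n=29: ⌊(30·719+554)/1001⌋ − ⌊(29·719+554)/1001⌋ = ⌊22124/1001⌋ − ⌊21405/1001⌋ = 22 − 21 = 1
n=30: ⌊(31·719+554)/1001⌋ − ⌊(30·719+554)/1001⌋ = ⌊22843/1001⌋ − ⌊22124/1001⌋ = 22 − 22 = 0
n=31: ⌊(32·719+554)/1001⌋ − ⌊(31·719+554)/1001⌋ = ⌊23562/1001⌋ − ⌊22843/1001⌋ = 23 − 22 = 1
n=32: ⌊(33·719+554)/1001⌋ − ⌊(32·719+554)/1001⌋ = ⌊24281/1001⌋ − ⌊23562/1001⌋ = 24 − 23 = 1
n=33: ⌊(34·719+554)/1001⌋ − ⌊(33·719+554)/1001⌋ = ⌊25000/1001⌋ − ⌊24281/1001⌋ = 24 − 24 = 0
n=34: ⌊(35·719+554)/1001⌋ − ⌊(34·719+554)/1001⌋ = ⌊25719/1001⌋ − ⌊25000/1001⌋ = 25 − 24 = 1
n=35: ⌊(36·719+554)/1001⌋ − ⌊(35·719+554)/1001⌋ = ⌊26438/1001⌋ − ⌊25719/1001⌋ = 26 − 25 = 1
n=36: ⌊(37·719+554)/1001⌋ − ⌊(36·719+554)/1001⌋ = ⌊27157/1001⌋ − ⌊26438/1001⌋ = 27 − 26 = 1
n=37: ⌊(38·719+554)/1001⌋ − ⌊(37·719+554)/1001⌋ = ⌊27876/1001⌋ − ⌊27157/1001⌋ = 27 − 27 = 0
n=38: ⌊(39·719+554)/1001⌋ − ⌊(38·719+554)/1001⌋ = ⌊28595/1001⌋ − ⌊27876/1001⌋ = 28 − 27 = 1
n=39: ⌊(40·719+554)/1001⌋ − ⌊(39·719+554)/1001⌋ = ⌊29314/1001⌋ − ⌊28595/1001⌋ = 29 − 28 = 1
n=40: ⌊(41·719+554)/1001⌋ − ⌊(40·719+554)/1001⌋ = ⌊30033/1001⌋ − ⌊29314/1001⌋ = 30 − 29 = 1
n=41: ⌊(42·719+554)/1001⌋ − ⌊(41·719+554)/1001⌋ = ⌊30752/1001⌋ − ⌊30033/1001⌋ = 30 − 30 = 0
n=42: ⌊(43·719+554)/1001⌋ − ⌊(42·719+554)/1001⌋ = ⌊31471/1001⌋ − ⌊30752/1001⌋ = 31 − 30 = 1
n=43: ⌊(44·719+554)/1001⌋ − ⌊(43·719+554)/1001⌋ = ⌊32190/1001⌋ − ⌊31471/1001⌋ = 32 − 31 = 1
n=44: ⌊(45·719+554)/1001⌋ − ⌊(44·719+554)/1001⌋ = ⌊32909/1001⌋ − ⌊32190/1001⌋ = 32 − 32 = 0
n=45: ⌊(46·719+554)/1001⌋ − ⌊(45·719+554)/1001⌋ = ⌊33628/1001⌋ − ⌊32909/1001⌋ = 33 − 32 = 1
n=46: ⌊(47·719+554)/1001⌋ − ⌊(46·719+554)/1001⌋ = ⌊34347/1001⌋ − ⌊33628/1001⌋ = 34 − 33 = 1
n=47: ⌊(48·719+554)/1001⌋ − ⌊(47·719+554)/1001⌋ = ⌊35066/1001⌋ − ⌊34347/1001⌋ = 35 − 34 = 1
n=48: ⌊(49·719+554)/1001⌋ − ⌊(48·719+554)/1001⌋ = ⌊35785/1001⌋ − ⌊35066/1001⌋ = 35 − 35 = 0
n=49: ⌊(50·719+554)/1001⌋ − ⌊(49·719+554)/1001⌋ = ⌊36504/1001⌋ − ⌊35785/1001⌋ = 36 − 35 = 1
n=50: ⌊(51·719+554)/1001⌋ − ⌊(50·719+554)/1001⌋ = ⌊37223/1001⌋ − ⌊36504/1001⌋ = 37 − 36 = 1
n=51: ⌊(52·719+554)/1001⌋ − ⌊(51·719+554)/1001⌋ = ⌊37942/1001⌋ − ⌊37223/1001⌋ = 37 − 37 = 0
n=52: ⌊(53·719+554)/1001⌋ − ⌊(52·719+554)/1001⌋ = ⌊38661/1001⌋ − ⌊37942/1001⌋ = 38 − 37 = 1
n=53: ⌊(54·719+554)/1001⌋ − ⌊(53·719+554)/1001⌋ = ⌊39380/1001⌋ − ⌊38661/1001⌋ = 39 − 38 = 1
n=54: ⌊(55·719+554)/1001⌋ − ⌊(54·719+554)/1001⌋ = ⌊40099/1001⌋ − ⌊39380/1001⌋ = 40 − 39 = 1
n=55: ⌊(56·719+554)/1001⌋ − ⌊(55·719+554)/1001⌋ = ⌊40818/1001⌋ − ⌊40099/1001⌋ = 40 − 40 = 0
n=56: ⌊(57·719+554)/1001⌋ − ⌊(56·719+554)/1001⌋ = ⌊41537/1001⌋ − ⌊40818/1001⌋ = 41 − 40 = 1
n=57: ⌊(58·719+554)/1001⌋ − ⌊(57·719+554)/1001⌋ = ⌊42256/1001⌋ − ⌊41537/1001⌋ = 42 − 41 = 1
n=58: ⌊(59·719+554)/1001⌋ − ⌊(58·719+554)/1001⌋ = ⌊42975/1001⌋ − ⌊42256/1001⌋ = 42 − 42 = 0
n=59: ⌊(60·719+554)/1001⌋ − ⌊(59·719+554)/1001⌋ = ⌊43694/1001⌋ − ⌊42975/1001⌋ = 43 − 42 = 1
n=60: ⌊(61·719+554)/1001⌋ − ⌊(60·719+554)/1001⌋ = ⌊44413/1001⌋ − ⌊43694/1001⌋ = 44 − 43 = 1
n=61: ⌊(62·719+554)/1001⌋ − ⌊(61·719+554)/1001⌋ = ⌊45132/1001⌋ − ⌊44413/1001⌋ = 45 − 44 = 1
n=62: ⌊(63·719+554)/1001⌋ − ⌊(62·719+554)/1001⌋ = ⌊45851/1001⌋ − ⌊45132/1001⌋ = 45 − 45 = 0
n=63: ⌊(64·719+554)/1001⌋ − ⌊(63·719+554)/1001⌋ = ⌊46570/1001⌋ − ⌊45851/1001⌋ = 46 − 45 = 1
n=64: ⌊(65·719+554)/1001⌋ − ⌊(64·719+554)/1001⌋ = ⌊47289/1001⌋ − ⌊46570/1001⌋ = 47 − 46 = 1
n=65: ⌊(66·719+554)/1001⌋ − ⌊(65·719+554)/1001⌋ = ⌊48008/1001⌋ − ⌊47289/1001⌋ = 47 − 47 = 0
n=66: ⌊(67·719+554)/1001⌋ − ⌊(66·719+554)/1001⌋ = ⌊48727/1001⌋ − ⌊48008/1001⌋ = 48 − 47 = 1
n=67: ⌊(68·719+554)/1001⌋ − ⌊(67·719+554)/1001⌋ = ⌊49446/1001⌋ − ⌊48727/1001⌋ = 49 − 48 = 1
n=68: ⌊(69·719+554)/1001⌋ − ⌊(68·719+554)/1001⌋ = ⌊50165/1001⌋ − ⌊49446/1001⌋ = 50 − 49 = 1
n=69: ⌊(70·719+554)/1001⌋ − ⌊(69·719+554)/1001⌋ = ⌊50884/1001⌋ − ⌊50165/1001⌋ = 50 − 50 = 0
n=70: ⌊(71·719+554)/1001⌋ − ⌊(70·719+554)/1001⌋ = ⌊51603/1001⌋ − ⌊50884/1001⌋ = 51 − 50 = 1
n=71: ⌊(72·719+554)/1001⌋ − ⌊(71·719+554)/1001⌋ = ⌊52322/1001⌋ − ⌊51603/1001⌋ = 52 − 51 = 1
n=72: ⌊(73·719+554)/1001⌋ − ⌊(72·719+554)/1001⌋ = ⌊53041/1001⌋ − ⌊52322/1001⌋ = 52 − 52 = 0
n=73: ⌊(74·719+554)/1001⌋ − ⌊(73·719+554)/1001⌋ = ⌊53760/1001⌋ − ⌊53041/1001⌋ = 53 − 52 = 1
n=74: ⌊(75·719+554)/1001⌋ − ⌊(74·719+554)/1001⌋ = ⌊54479/1001⌋ − ⌊53760/1001⌋ = 54 − 53 = 1
n=75: ⌊(76·719+554)/1001⌋ − ⌊(75·719+554)/1001⌋ = ⌊55198/1001⌋ − ⌊54479/1001⌋ = 55 − 54 = 1
n=76: ⌊(77·719+554)/1001⌋ − ⌊(76·719+554)/1001⌋ = ⌊55917/1001⌋ − ⌊55198/1001⌋ = 55 − 55 = 0


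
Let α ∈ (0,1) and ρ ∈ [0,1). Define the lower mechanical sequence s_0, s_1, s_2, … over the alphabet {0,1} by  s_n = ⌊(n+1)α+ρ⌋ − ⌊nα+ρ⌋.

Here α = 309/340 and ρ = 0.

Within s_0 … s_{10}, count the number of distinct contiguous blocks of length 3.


t_n = ⌊(n·309)/340⌋ for n = 0 … 11:
  n=0…9: ⌊0/340⌋=0 ⌊309/340⌋=0 ⌊618/340⌋=1 ⌊927/340⌋=2 ⌊1236/340⌋=3 ⌊1545/340⌋=4 ⌊1854/340⌋=5 ⌊2163/340⌋=6 ⌊2472/340⌋=7 ⌊2781/340⌋=8
  n=10…11: ⌊3090/340⌋=9 ⌊3399/340⌋=9
s_n = t_(n+1) − t_n for n = 0 … 10 gives
prefix = 01111111110
slide a length-3 window over [0..2] … [8..10] (9 windows); first occurrence of each distinct factor:
  [  0..  2] 011
  [  1..  3] 111
  [  8.. 10] 110
  (the other 6 windows repeat one of these)
distinct factors: {011, 110, 111}
count = 3  (Sturmian bound for length 3 is 4)

3


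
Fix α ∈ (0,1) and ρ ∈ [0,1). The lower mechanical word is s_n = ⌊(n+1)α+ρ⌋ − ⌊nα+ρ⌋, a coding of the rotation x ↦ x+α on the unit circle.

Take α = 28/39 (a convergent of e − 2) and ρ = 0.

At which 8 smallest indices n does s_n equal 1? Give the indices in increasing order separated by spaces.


n=0: ⌊28/39⌋−⌊0/39⌋ = 0−0 = 0
n=1: ⌊56/39⌋−⌊28/39⌋ = 1−0 = 1  ← one
n=2: ⌊84/39⌋−⌊56/39⌋ = 2−1 = 1  ← one
n=3: ⌊112/39⌋−⌊84/39⌋ = 2−2 = 0
n=4: ⌊140/39⌋−⌊112/39⌋ = 3−2 = 1  ← one
n=5: ⌊168/39⌋−⌊140/39⌋ = 4−3 = 1  ← one
n=6: ⌊196/39⌋−⌊168/39⌋ = 5−4 = 1  ← one
n=7: ⌊224/39⌋−⌊196/39⌋ = 5−5 = 0
n=8: ⌊252/39⌋−⌊224/39⌋ = 6−5 = 1  ← one
n=9: ⌊280/39⌋−⌊252/39⌋ = 7−6 = 1  ← one
n=10: ⌊308/39⌋−⌊280/39⌋ = 7−7 = 0
n=11: ⌊336/39⌋−⌊308/39⌋ = 8−7 = 1  ← one
positions of the first 8 ones: 1 2 4 5 6 8 9 11

1 2 4 5 6 8 9 11


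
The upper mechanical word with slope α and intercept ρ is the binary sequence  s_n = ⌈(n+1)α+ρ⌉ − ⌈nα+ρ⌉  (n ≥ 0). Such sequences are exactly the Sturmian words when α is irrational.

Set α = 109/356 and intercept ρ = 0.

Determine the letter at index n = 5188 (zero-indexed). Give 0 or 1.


(n+1)α + ρ = (5189·109) / 356 = 565601/356
nα + ρ     = (5188·109) / 356 = 565492/356
⌈565601/356⌉ = 1589,  ⌈565492/356⌉ = 1589
s_{5188} = 1589 − 1589 = 0

0


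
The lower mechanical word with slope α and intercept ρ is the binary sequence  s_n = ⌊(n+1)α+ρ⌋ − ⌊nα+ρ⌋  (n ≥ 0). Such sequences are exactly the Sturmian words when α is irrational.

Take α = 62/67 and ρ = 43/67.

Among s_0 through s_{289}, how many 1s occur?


269

#1s = Σ_{n=0}^{289} s_n = Σ_{n=0}^{289} (⌊(n+1)α+ρ⌋ − ⌊nα+ρ⌋)
the sum telescopes: every ⌊nα+ρ⌋ with 0 < n < 290 appears once with + and once with −, leaving ⌊290α+ρ⌋ − ⌊0·α+ρ⌋
290α + ρ = (290·62 + 43) / 67 = 18023/67
ρ = 43/67
⌊18023/67⌋ = 269,  ⌊43/67⌋ = 0
#1s = 269 − 0 = 269


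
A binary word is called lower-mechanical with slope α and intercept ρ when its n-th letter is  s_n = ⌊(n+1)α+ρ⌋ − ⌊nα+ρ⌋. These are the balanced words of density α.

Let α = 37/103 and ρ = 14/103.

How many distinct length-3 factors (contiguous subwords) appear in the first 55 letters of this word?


4

t_n = ⌊(n·37+14)/103⌋ for n = 0 … 55:
  n=0…9: ⌊14/103⌋=0 ⌊51/103⌋=0 ⌊88/103⌋=0 ⌊125/103⌋=1 ⌊162/103⌋=1 ⌊199/103⌋=1 ⌊236/103⌋=2 ⌊273/103⌋=2 ⌊310/103⌋=3 ⌊347/103⌋=3
  n=10…19: ⌊384/103⌋=3 ⌊421/103⌋=4 ⌊458/103⌋=4 ⌊495/103⌋=4 ⌊532/103⌋=5 ⌊569/103⌋=5 ⌊606/103⌋=5 ⌊643/103⌋=6 ⌊680/103⌋=6 ⌊717/103⌋=6
  n=20…29: ⌊754/103⌋=7 ⌊791/103⌋=7 ⌊828/103⌋=8 ⌊865/103⌋=8 ⌊902/103⌋=8 ⌊939/103⌋=9 ⌊976/103⌋=9 ⌊1013/103⌋=9 ⌊1050/103⌋=10 ⌊1087/103⌋=10
  n=30…39: ⌊1124/103⌋=10 ⌊1161/103⌋=11 ⌊1198/103⌋=11 ⌊1235/103⌋=11 ⌊1272/103⌋=12 ⌊1309/103⌋=12 ⌊1346/103⌋=13 ⌊1383/103⌋=13 ⌊1420/103⌋=13 ⌊1457/103⌋=14
  n=40…49: ⌊1494/103⌋=14 ⌊1531/103⌋=14 ⌊1568/103⌋=15 ⌊1605/103⌋=15 ⌊1642/103⌋=15 ⌊1679/103⌋=16 ⌊1716/103⌋=16 ⌊1753/103⌋=17 ⌊1790/103⌋=17 ⌊1827/103⌋=17
  n=50…55: ⌊1864/103⌋=18 ⌊1901/103⌋=18 ⌊1938/103⌋=18 ⌊1975/103⌋=19 ⌊2012/103⌋=19 ⌊2049/103⌋=19
s_n = t_(n+1) − t_n for n = 0 … 54 gives
prefix = 0010010100100100100101001001001001010010010010100100100
slide a length-3 window over [0..2] … [52..54] (53 windows); first occurrence of each distinct factor:
  [  0..  2] 001
  [  1..  3] 010
  [  2..  4] 100
  [  5..  7] 101
  (the other 49 windows repeat one of these)
distinct factors: {001, 010, 100, 101}
count = 4  (Sturmian bound for length 3 is 4)


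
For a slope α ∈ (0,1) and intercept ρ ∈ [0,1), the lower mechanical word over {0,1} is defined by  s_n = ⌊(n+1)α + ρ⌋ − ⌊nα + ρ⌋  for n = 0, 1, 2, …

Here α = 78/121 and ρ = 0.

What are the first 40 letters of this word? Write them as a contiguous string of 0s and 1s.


n=0: ⌊(1·78)/121⌋ − ⌊(0·78)/121⌋ = ⌊78/121⌋ − ⌊0/121⌋ = 0 − 0 = 0
n=1: ⌊(2·78)/121⌋ − ⌊(1·78)/121⌋ = ⌊156/121⌋ − ⌊78/121⌋ = 1 − 0 = 1
n=2: ⌊(3·78)/121⌋ − ⌊(2·78)/121⌋ = ⌊234/121⌋ − ⌊156/121⌋ = 1 − 1 = 0
n=3: ⌊(4·78)/121⌋ − ⌊(3·78)/121⌋ = ⌊312/121⌋ − ⌊234/121⌋ = 2 − 1 = 1
n=4: ⌊(5·78)/121⌋ − ⌊(4·78)/121⌋ = ⌊390/121⌋ − ⌊312/121⌋ = 3 − 2 = 1
n=5: ⌊(6·78)/121⌋ − ⌊(5·78)/121⌋ = ⌊468/121⌋ − ⌊390/121⌋ = 3 − 3 = 0
n=6: ⌊(7·78)/121⌋ − ⌊(6·78)/121⌋ = ⌊546/121⌋ − ⌊468/121⌋ = 4 − 3 = 1
n=7: ⌊(8·78)/121⌋ − ⌊(7·78)/121⌋ = ⌊624/121⌋ − ⌊546/121⌋ = 5 − 4 = 1
n=8: ⌊(9·78)/121⌋ − ⌊(8·78)/121⌋ = ⌊702/121⌋ − ⌊624/121⌋ = 5 − 5 = 0
n=9: ⌊(10·78)/121⌋ − ⌊(9·78)/121⌋ = ⌊780/121⌋ − ⌊702/121⌋ = 6 − 5 = 1
n=10: ⌊(11·78)/121⌋ − ⌊(10·78)/121⌋ = ⌊858/121⌋ − ⌊780/121⌋ = 7 − 6 = 1
n=11: ⌊(12·78)/121⌋ − ⌊(11·78)/121⌋ = ⌊936/121⌋ − ⌊858/121⌋ = 7 − 7 = 0
n=12: ⌊(13·78)/121⌋ − ⌊(12·78)/121⌋ = ⌊1014/121⌋ − ⌊936/121⌋ = 8 − 7 = 1
n=13: ⌊(14·78)/121⌋ − ⌊(13·78)/121⌋ = ⌊1092/121⌋ − ⌊1014/121⌋ = 9 − 8 = 1
n=14: ⌊(15·78)/121⌋ − ⌊(14·78)/121⌋ = ⌊1170/121⌋ − ⌊1092/121⌋ = 9 − 9 = 0
n=15: ⌊(16·78)/121⌋ − ⌊(15·78)/121⌋ = ⌊1248/121⌋ − ⌊1170/121⌋ = 10 − 9 = 1
n=16: ⌊(17·78)/121⌋ − ⌊(16·78)/121⌋ = ⌊1326/121⌋ − ⌊1248/121⌋ = 10 − 10 = 0
n=17: ⌊(18·78)/121⌋ − ⌊(17·78)/121⌋ = ⌊1404/121⌋ − ⌊1326/121⌋ = 11 − 10 = 1
n=18: ⌊(19·78)/121⌋ − ⌊(18·78)/121⌋ = ⌊1482/121⌋ − ⌊1404/121⌋ = 12 − 11 = 1
n=19: ⌊(20·78)/121⌋ − ⌊(19·78)/121⌋ = ⌊1560/121⌋ − ⌊1482/121⌋ = 12 − 12 = 0
n=20: ⌊(21·78)/121⌋ − ⌊(20·78)/121⌋ = ⌊1638/121⌋ − ⌊1560/121⌋ = 13 − 12 = 1
n=21: ⌊(22·78)/121⌋ − ⌊(21·78)/121⌋ = ⌊1716/121⌋ − ⌊1638/121⌋ = 14 − 13 = 1
n=22: ⌊(23·78)/121⌋ − ⌊(22·78)/121⌋ = ⌊1794/121⌋ − ⌊1716/121⌋ = 14 − 14 = 0
n=23: ⌊(24·78)/121⌋ − ⌊(23·78)/121⌋ = ⌊1872/121⌋ − ⌊1794/121⌋ = 15 − 14 = 1
n=24: ⌊(25·78)/121⌋ − ⌊(24·78)/121⌋ = ⌊1950/121⌋ − ⌊1872/121⌋ = 16 − 15 = 1
n=25: ⌊(26·78)/121⌋ − ⌊(25·78)/121⌋ = ⌊2028/121⌋ − ⌊1950/121⌋ = 16 − 16 = 0
n=26: ⌊(27·78)/121⌋ − ⌊(26·78)/121⌋ = ⌊2106/121⌋ − ⌊2028/121⌋ = 17 − 16 = 1
n=27: ⌊(28·78)/121⌋ − ⌊(27·78)/121⌋ = ⌊2184/121⌋ − ⌊2106/121⌋ = 18 − 17 = 1
n=28: ⌊(29·78)/121⌋ − ⌊(28·78)/121⌋ = ⌊2262/121⌋ − ⌊2184/121⌋ = 18 − 18 = 0
n=29: ⌊(30·78)/121⌋ − ⌊(29·78)/121⌋ = ⌊2340/121⌋ − ⌊2262/121⌋ = 19 − 18 = 1
n=30: ⌊(31·78)/121⌋ − ⌊(30·78)/121⌋ = ⌊2418/121⌋ − ⌊2340/121⌋ = 19 − 19 = 0
n=31: ⌊(32·78)/121⌋ − ⌊(31·78)/121⌋ = ⌊2496/121⌋ − ⌊2418/121⌋ = 20 − 19 = 1
n=32: ⌊(33·78)/121⌋ − ⌊(32·78)/121⌋ = ⌊2574/121⌋ − ⌊2496/121⌋ = 21 − 20 = 1
n=33: ⌊(34·78)/121⌋ − ⌊(33·78)/121⌋ = ⌊2652/121⌋ − ⌊2574/121⌋ = 21 − 21 = 0
n=34: ⌊(35·78)/121⌋ − ⌊(34·78)/121⌋ = ⌊2730/121⌋ − ⌊2652/121⌋ = 22 − 21 = 1
n=35: ⌊(36·78)/121⌋ − ⌊(35·78)/121⌋ = ⌊2808/121⌋ − ⌊2730/121⌋ = 23 − 22 = 1
n=36: ⌊(37·78)/121⌋ − ⌊(36·78)/121⌋ = ⌊2886/121⌋ − ⌊2808/121⌋ = 23 − 23 = 0
n=37: ⌊(38·78)/121⌋ − ⌊(37·78)/121⌋ = ⌊2964/121⌋ − ⌊2886/121⌋ = 24 − 23 = 1
n=38: ⌊(39·78)/121⌋ − ⌊(38·78)/121⌋ = ⌊3042/121⌋ − ⌊2964/121⌋ = 25 − 24 = 1
n=39: ⌊(40·78)/121⌋ − ⌊(39·78)/121⌋ = ⌊3120/121⌋ − ⌊3042/121⌋ = 25 − 25 = 0

0101101101101101011011011011010110110110


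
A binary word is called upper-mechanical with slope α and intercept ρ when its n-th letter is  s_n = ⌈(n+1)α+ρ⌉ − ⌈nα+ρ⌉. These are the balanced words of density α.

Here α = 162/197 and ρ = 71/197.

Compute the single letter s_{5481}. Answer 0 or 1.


(n+1)α + ρ = (5482·162 + 71) / 197 = 888155/197
nα + ρ     = (5481·162 + 71) / 197 = 887993/197
⌈888155/197⌉ = 4509,  ⌈887993/197⌉ = 4508
s_{5481} = 4509 − 4508 = 1

1


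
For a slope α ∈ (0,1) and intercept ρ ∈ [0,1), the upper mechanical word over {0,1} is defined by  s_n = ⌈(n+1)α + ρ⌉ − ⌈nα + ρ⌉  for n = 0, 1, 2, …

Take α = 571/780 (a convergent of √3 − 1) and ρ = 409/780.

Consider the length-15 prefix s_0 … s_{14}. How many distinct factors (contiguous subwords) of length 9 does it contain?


t_n = ⌈(n·571+409)/780⌉ for n = 0 … 15:
  n=0…9: ⌈409/780⌉=1 ⌈980/780⌉=2 ⌈1551/780⌉=2 ⌈2122/780⌉=3 ⌈2693/780⌉=4 ⌈3264/780⌉=5 ⌈3835/780⌉=5 ⌈4406/780⌉=6 ⌈4977/780⌉=7 ⌈5548/780⌉=8
  n=10…15: ⌈6119/780⌉=8 ⌈6690/780⌉=9 ⌈7261/780⌉=10 ⌈7832/780⌉=11 ⌈8403/780⌉=11 ⌈8974/780⌉=12
s_n = t_(n+1) − t_n for n = 0 … 14 gives
prefix = 101110111011101
slide a length-9 window over [0..8] … [6..14] (7 windows); first occurrence of each distinct factor:
  [  0..  8] 101110111
  [  1..  9] 011101110
  [  2.. 10] 111011101
  [  3.. 11] 110111011
  (the other 3 windows repeat one of these)
distinct factors: {011101110, 101110111, 110111011, 111011101}
count = 4  (Sturmian bound for length 9 is 10)

4


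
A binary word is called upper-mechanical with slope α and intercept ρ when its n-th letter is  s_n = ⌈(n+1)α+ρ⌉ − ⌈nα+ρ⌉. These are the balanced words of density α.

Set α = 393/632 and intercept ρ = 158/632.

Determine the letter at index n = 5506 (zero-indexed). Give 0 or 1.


0

(n+1)α + ρ = (5507·393 + 158) / 632 = 2164409/632
nα + ρ     = (5506·393 + 158) / 632 = 2164016/632
⌈2164409/632⌉ = 3425,  ⌈2164016/632⌉ = 3425
s_{5506} = 3425 − 3425 = 0


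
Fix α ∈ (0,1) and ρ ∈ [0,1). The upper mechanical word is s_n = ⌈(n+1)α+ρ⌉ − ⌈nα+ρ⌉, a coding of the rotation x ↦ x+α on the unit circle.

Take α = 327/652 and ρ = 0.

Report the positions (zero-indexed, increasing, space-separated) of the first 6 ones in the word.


n=0: ⌈327/652⌉−⌈0/652⌉ = 1−0 = 1  ← one
n=1: ⌈654/652⌉−⌈327/652⌉ = 2−1 = 1  ← one
n=2: ⌈981/652⌉−⌈654/652⌉ = 2−2 = 0
n=3: ⌈1308/652⌉−⌈981/652⌉ = 3−2 = 1  ← one
n=4: ⌈1635/652⌉−⌈1308/652⌉ = 3−3 = 0
n=5: ⌈1962/652⌉−⌈1635/652⌉ = 4−3 = 1  ← one
n=6: ⌈2289/652⌉−⌈1962/652⌉ = 4−4 = 0
n=7: ⌈2616/652⌉−⌈2289/652⌉ = 5−4 = 1  ← one
n=8: ⌈2943/652⌉−⌈2616/652⌉ = 5−5 = 0
n=9: ⌈3270/652⌉−⌈2943/652⌉ = 6−5 = 1  ← one
positions of the first 6 ones: 0 1 3 5 7 9

0 1 3 5 7 9


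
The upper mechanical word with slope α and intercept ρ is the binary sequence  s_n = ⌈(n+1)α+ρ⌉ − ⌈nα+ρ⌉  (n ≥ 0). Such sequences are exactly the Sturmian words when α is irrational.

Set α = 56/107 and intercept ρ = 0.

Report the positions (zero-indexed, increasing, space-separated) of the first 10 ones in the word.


n=0: ⌈56/107⌉−⌈0/107⌉ = 1−0 = 1  ← one
n=1: ⌈112/107⌉−⌈56/107⌉ = 2−1 = 1  ← one
n=2: ⌈168/107⌉−⌈112/107⌉ = 2−2 = 0
n=3: ⌈224/107⌉−⌈168/107⌉ = 3−2 = 1  ← one
n=4: ⌈280/107⌉−⌈224/107⌉ = 3−3 = 0
n=5: ⌈336/107⌉−⌈280/107⌉ = 4−3 = 1  ← one
n=6: ⌈392/107⌉−⌈336/107⌉ = 4−4 = 0
n=7: ⌈448/107⌉−⌈392/107⌉ = 5−4 = 1  ← one
n=8: ⌈504/107⌉−⌈448/107⌉ = 5−5 = 0
n=9: ⌈560/107⌉−⌈504/107⌉ = 6−5 = 1  ← one
n=10: ⌈616/107⌉−⌈560/107⌉ = 6−6 = 0
n=11: ⌈672/107⌉−⌈616/107⌉ = 7−6 = 1  ← one
n=12: ⌈728/107⌉−⌈672/107⌉ = 7−7 = 0
n=13: ⌈784/107⌉−⌈728/107⌉ = 8−7 = 1  ← one
n=14: ⌈840/107⌉−⌈784/107⌉ = 8−8 = 0
n=15: ⌈896/107⌉−⌈840/107⌉ = 9−8 = 1  ← one
n=16: ⌈952/107⌉−⌈896/107⌉ = 9−9 = 0
n=17: ⌈1008/107⌉−⌈952/107⌉ = 10−9 = 1  ← one
positions of the first 10 ones: 0 1 3 5 7 9 11 13 15 17

0 1 3 5 7 9 11 13 15 17


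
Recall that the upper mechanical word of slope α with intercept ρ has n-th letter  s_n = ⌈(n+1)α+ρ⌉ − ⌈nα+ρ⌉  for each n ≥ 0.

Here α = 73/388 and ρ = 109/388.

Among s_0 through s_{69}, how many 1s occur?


#1s = Σ_{n=0}^{69} s_n = Σ_{n=0}^{69} (⌈(n+1)α+ρ⌉ − ⌈nα+ρ⌉)
the sum telescopes: every ⌈nα+ρ⌉ with 0 < n < 70 appears once with + and once with −, leaving ⌈70α+ρ⌉ − ⌈0·α+ρ⌉
70α + ρ = (70·73 + 109) / 388 = 5219/388
ρ = 109/388
⌈5219/388⌉ = 14,  ⌈109/388⌉ = 1
#1s = 14 − 1 = 13

13


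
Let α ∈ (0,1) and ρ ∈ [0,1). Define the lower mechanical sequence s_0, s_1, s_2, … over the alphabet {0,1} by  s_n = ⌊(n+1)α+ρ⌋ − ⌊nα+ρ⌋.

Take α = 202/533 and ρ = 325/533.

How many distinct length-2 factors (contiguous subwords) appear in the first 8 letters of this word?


t_n = ⌊(n·202+325)/533⌋ for n = 0 … 8:
  n=0…8: ⌊325/533⌋=0 ⌊527/533⌋=0 ⌊729/533⌋=1 ⌊931/533⌋=1 ⌊1133/533⌋=2 ⌊1335/533⌋=2 ⌊1537/533⌋=2 ⌊1739/533⌋=3 ⌊1941/533⌋=3
s_n = t_(n+1) − t_n for n = 0 … 7 gives
prefix = 01010010
slide a length-2 window over [0..1] … [6..7] (7 windows); first occurrence of each distinct factor:
  [  0..  1] 01
  [  1..  2] 10
  [  4..  5] 00
  (the other 4 windows repeat one of these)
distinct factors: {00, 01, 10}
count = 3  (Sturmian bound for length 2 is 3)

3


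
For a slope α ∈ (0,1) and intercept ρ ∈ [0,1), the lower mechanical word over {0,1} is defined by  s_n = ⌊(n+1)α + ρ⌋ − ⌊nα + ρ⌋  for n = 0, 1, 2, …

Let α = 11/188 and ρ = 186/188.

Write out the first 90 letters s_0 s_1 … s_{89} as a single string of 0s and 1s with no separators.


n=0: ⌊(1·11+186)/188⌋ − ⌊(0·11+186)/188⌋ = ⌊197/188⌋ − ⌊186/188⌋ = 1 − 0 = 1
n=1: ⌊(2·11+186)/188⌋ − ⌊(1·11+186)/188⌋ = ⌊208/188⌋ − ⌊197/188⌋ = 1 − 1 = 0
n=2: ⌊(3·11+186)/188⌋ − ⌊(2·11+186)/188⌋ = ⌊219/188⌋ − ⌊208/188⌋ = 1 − 1 = 0
n=3: ⌊(4·11+186)/188⌋ − ⌊(3·11+186)/188⌋ = ⌊230/188⌋ − ⌊219/188⌋ = 1 − 1 = 0
n=4: ⌊(5·11+186)/188⌋ − ⌊(4·11+186)/188⌋ = ⌊241/188⌋ − ⌊230/188⌋ = 1 − 1 = 0
n=5: ⌊(6·11+186)/188⌋ − ⌊(5·11+186)/188⌋ = ⌊252/188⌋ − ⌊241/188⌋ = 1 − 1 = 0
n=6: ⌊(7·11+186)/188⌋ − ⌊(6·11+186)/188⌋ = ⌊263/188⌋ − ⌊252/188⌋ = 1 − 1 = 0
n=7: ⌊(8·11+186)/188⌋ − ⌊(7·11+186)/188⌋ = ⌊274/188⌋ − ⌊263/188⌋ = 1 − 1 = 0
n=8: ⌊(9·11+186)/188⌋ − ⌊(8·11+186)/188⌋ = ⌊285/188⌋ − ⌊274/188⌋ = 1 − 1 = 0
n=9: ⌊(10·11+186)/188⌋ − ⌊(9·11+186)/188⌋ = ⌊296/188⌋ − ⌊285/188⌋ = 1 − 1 = 0
n=10: ⌊(11·11+186)/188⌋ − ⌊(10·11+186)/188⌋ = ⌊307/188⌋ − ⌊296/188⌋ = 1 − 1 = 0
n=11: ⌊(12·11+186)/188⌋ − ⌊(11·11+186)/188⌋ = ⌊318/188⌋ − ⌊307/188⌋ = 1 − 1 = 0
n=12: ⌊(13·11+186)/188⌋ − ⌊(12·11+186)/188⌋ = ⌊329/188⌋ − ⌊318/188⌋ = 1 − 1 = 0
n=13: ⌊(14·11+186)/188⌋ − ⌊(13·11+186)/188⌋ = ⌊340/188⌋ − ⌊329/188⌋ = 1 − 1 = 0
n=14: ⌊(15·11+186)/188⌋ − ⌊(14·11+186)/188⌋ = ⌊351/188⌋ − ⌊340/188⌋ = 1 − 1 = 0
n=15: ⌊(16·11+186)/188⌋ − ⌊(15·11+186)/188⌋ = ⌊362/188⌋ − ⌊351/188⌋ = 1 − 1 = 0
n=16: ⌊(17·11+186)/188⌋ − ⌊(16·11+186)/188⌋ = ⌊373/188⌋ − ⌊362/188⌋ = 1 − 1 = 0
n=17: ⌊(18·11+186)/188⌋ − ⌊(17·11+186)/188⌋ = ⌊384/188⌋ − ⌊373/188⌋ = 2 − 1 = 1
n=18: ⌊(19·11+186)/188⌋ − ⌊(18·11+186)/188⌋ = ⌊395/188⌋ − ⌊384/188⌋ = 2 − 2 = 0
n=19: ⌊(20·11+186)/188⌋ − ⌊(19·11+186)/188⌋ = ⌊406/188⌋ − ⌊395/188⌋ = 2 − 2 = 0
n=20: ⌊(21·11+186)/188⌋ − ⌊(20·11+186)/188⌋ = ⌊417/188⌋ − ⌊406/188⌋ = 2 − 2 = 0
n=21: ⌊(22·11+186)/188⌋ − ⌊(21·11+186)/188⌋ = ⌊428/188⌋ − ⌊417/188⌋ = 2 − 2 = 0
n=22: ⌊(23·11+186)/188⌋ − ⌊(22·11+186)/188⌋ = ⌊439/188⌋ − ⌊428/188⌋ = 2 − 2 = 0
n=23: ⌊(24·11+186)/188⌋ − ⌊(23·11+186)/188⌋ = ⌊450/188⌋ − ⌊439/188⌋ = 2 − 2 = 0
n=24: ⌊(25·11+186)/188⌋ − ⌊(24·11+186)/188⌋ = ⌊461/188⌋ − ⌊450/188⌋ = 2 − 2 = 0
n=25: ⌊(26·11+186)/188⌋ − ⌊(25·11+186)/188⌋ = ⌊472/188⌋ − ⌊461/188⌋ = 2 − 2 = 0
n=26: ⌊(27·11+186)/188⌋ − ⌊(26·11+186)/188⌋ = ⌊483/188⌋ − ⌊472/188⌋ = 2 − 2 = 0
n=27: ⌊(28·11+186)/188⌋ − ⌊(27·11+186)/188⌋ = ⌊494/188⌋ − ⌊483/188⌋ = 2 − 2 = 0
n=28: ⌊(29·11+186)/188⌋ − ⌊(28·11+186)/188⌋ = ⌊505/188⌋ − ⌊494/188⌋ = 2 − 2 = 0
n=29: ⌊(30·11+186)/188⌋ − ⌊(29·11+186)/188⌋ = ⌊516/188⌋ − ⌊505/188⌋ = 2 − 2 = 0
n=30: ⌊(31·11+186)/188⌋ − ⌊(30·11+186)/188⌋ = ⌊527/188⌋ − ⌊516/188⌋ = 2 − 2 = 0
n=31: ⌊(32·11+186)/188⌋ − ⌊(31·11+186)/188⌋ = ⌊538/188⌋ − ⌊527/188⌋ = 2 − 2 = 0
n=32: ⌊(33·11+186)/188⌋ − ⌊(32·11+186)/188⌋ = ⌊549/188⌋ − ⌊538/188⌋ = 2 − 2 = 0
n=33: ⌊(34·11+186)/188⌋ − ⌊(33·11+186)/188⌋ = ⌊560/188⌋ − ⌊549/188⌋ = 2 − 2 = 0
n=34: ⌊(35·11+186)/188⌋ − ⌊(34·11+186)/188⌋ = ⌊571/188⌋ − ⌊560/188⌋ = 3 − 2 = 1
n=35: ⌊(36·11+186)/188⌋ − ⌊(35·11+186)/188⌋ = ⌊582/188⌋ − ⌊571/188⌋ = 3 − 3 = 0
n=36: ⌊(37·11+186)/188⌋ − ⌊(36·11+186)/188⌋ = ⌊593/188⌋ − ⌊582/188⌋ = 3 − 3 = 0
n=37: ⌊(38·11+186)/188⌋ − ⌊(37·11+186)/188⌋ = ⌊604/188⌋ − ⌊593/188⌋ = 3 − 3 = 0
n=38: ⌊(39·11+186)/188⌋ − ⌊(38·11+186)/188⌋ = ⌊615/188⌋ − ⌊604/188⌋ = 3 − 3 = 0
n=39: ⌊(40·11+186)/188⌋ − ⌊(39·11+186)/188⌋ = ⌊626/188⌋ − ⌊615/188⌋ = 3 − 3 = 0
n=40: ⌊(41·11+186)/188⌋ − ⌊(40·11+186)/188⌋ = ⌊637/188⌋ − ⌊626/188⌋ = 3 − 3 = 0
n=41: ⌊(42·11+186)/188⌋ − ⌊(41·11+186)/188⌋ = ⌊648/188⌋ − ⌊637/188⌋ = 3 − 3 = 0
n=42: ⌊(43·11+186)/188⌋ − ⌊(42·11+186)/188⌋ = ⌊659/188⌋ − ⌊648/188⌋ = 3 − 3 = 0
n=43: ⌊(44·11+186)/188⌋ − ⌊(43·11+186)/188⌋ = ⌊670/188⌋ − ⌊659/188⌋ = 3 − 3 = 0
n=44: ⌊(45·11+186)/188⌋ − ⌊(44·11+186)/188⌋ = ⌊681/188⌋ − ⌊670/188⌋ = 3 − 3 = 0
n=45: ⌊(46·11+186)/188⌋ − ⌊(45·11+186)/188⌋ = ⌊692/188⌋ − ⌊681/188⌋ = 3 − 3 = 0
n=46: ⌊(47·11+186)/188⌋ − ⌊(46·11+186)/188⌋ = ⌊703/188⌋ − ⌊692/188⌋ = 3 − 3 = 0
n=47: ⌊(48·11+186)/188⌋ − ⌊(47·11+186)/188⌋ = ⌊714/188⌋ − ⌊703/188⌋ = 3 − 3 = 0
n=48: ⌊(49·11+186)/188⌋ − ⌊(48·11+186)/188⌋ = ⌊725/188⌋ − ⌊714/188⌋ = 3 − 3 = 0
n=49: ⌊(50·11+186)/188⌋ − ⌊(49·11+186)/188⌋ = ⌊736/188⌋ − ⌊725/188⌋ = 3 − 3 = 0
n=50: ⌊(51·11+186)/188⌋ − ⌊(50·11+186)/188⌋ = ⌊747/188⌋ − ⌊736/188⌋ = 3 − 3 = 0
n=51: ⌊(52·11+186)/188⌋ − ⌊(51·11+186)/188⌋ = ⌊758/188⌋ − ⌊747/188⌋ = 4 − 3 = 1
n=52: ⌊(53·11+186)/188⌋ − ⌊(52·11+186)/188⌋ = ⌊769/188⌋ − ⌊758/188⌋ = 4 − 4 = 0
n=53: ⌊(54·11+186)/188⌋ − ⌊(53·11+186)/188⌋ = ⌊780/188⌋ − ⌊769/188⌋ = 4 − 4 = 0
n=54: ⌊(55·11+186)/188⌋ − ⌊(54·11+186)/188⌋ = ⌊791/188⌋ − ⌊780/188⌋ = 4 − 4 = 0
n=55: ⌊(56·11+186)/188⌋ − ⌊(55·11+186)/188⌋ = ⌊802/188⌋ − ⌊791/188⌋ = 4 − 4 = 0
n=56: ⌊(57·11+186)/188⌋ − ⌊(56·11+186)/188⌋ = ⌊813/188⌋ − ⌊802/188⌋ = 4 − 4 = 0
n=57: ⌊(58·11+186)/188⌋ − ⌊(57·11+186)/188⌋ = ⌊824/188⌋ − ⌊813/188⌋ = 4 − 4 = 0
n=58: ⌊(59·11+186)/188⌋ − ⌊(58·11+186)/188⌋ = ⌊835/188⌋ − ⌊824/188⌋ = 4 − 4 = 0
n=59: ⌊(60·11+186)/188⌋ − ⌊(59·11+186)/188⌋ = ⌊846/188⌋ − ⌊835/188⌋ = 4 − 4 = 0
n=60: ⌊(61·11+186)/188⌋ − ⌊(60·11+186)/188⌋ = ⌊857/188⌋ − ⌊846/188⌋ = 4 − 4 = 0
n=61: ⌊(62·11+186)/188⌋ − ⌊(61·11+186)/188⌋ = ⌊868/188⌋ − ⌊857/188⌋ = 4 − 4 = 0
n=62: ⌊(63·11+186)/188⌋ − ⌊(62·11+186)/188⌋ = ⌊879/188⌋ − ⌊868/188⌋ = 4 − 4 = 0
n=63: ⌊(64·11+186)/188⌋ − ⌊(63·11+186)/188⌋ = ⌊890/188⌋ − ⌊879/188⌋ = 4 − 4 = 0
n=64: ⌊(65·11+186)/188⌋ − ⌊(64·11+186)/188⌋ = ⌊901/188⌋ − ⌊890/188⌋ = 4 − 4 = 0
n=65: ⌊(66·11+186)/188⌋ − ⌊(65·11+186)/188⌋ = ⌊912/188⌋ − ⌊901/188⌋ = 4 − 4 = 0
n=66: ⌊(67·11+186)/188⌋ − ⌊(66·11+186)/188⌋ = ⌊923/188⌋ − ⌊912/188⌋ = 4 − 4 = 0
n=67: ⌊(68·11+186)/188⌋ − ⌊(67·11+186)/188⌋ = ⌊934/188⌋ − ⌊923/188⌋ = 4 − 4 = 0
n=68: ⌊(69·11+186)/188⌋ − ⌊(68·11+186)/188⌋ = ⌊945/188⌋ − ⌊934/188⌋ = 5 − 4 = 1
n=69: ⌊(70·11+186)/188⌋ − ⌊(69·11+186)/188⌋ = ⌊956/188⌋ − ⌊945/188⌋ = 5 − 5 = 0
n=70: ⌊(71·11+186)/188⌋ − ⌊(70·11+186)/188⌋ = ⌊967/188⌋ − ⌊956/188⌋ = 5 − 5 = 0
n=71: ⌊(72·11+186)/188⌋ − ⌊(71·11+186)/188⌋ = ⌊978/188⌋ − ⌊967/188⌋ = 5 − 5 = 0
n=72: ⌊(73·11+186)/188⌋ − ⌊(72·11+186)/188⌋ = ⌊989/188⌋ − ⌊978/188⌋ = 5 − 5 = 0
n=73: ⌊(74·11+186)/188⌋ − ⌊(73·11+186)/188⌋ = ⌊1000/188⌋ − ⌊989/188⌋ = 5 − 5 = 0
n=74: ⌊(75·11+186)/188⌋ − ⌊(74·11+186)/188⌋ = ⌊1011/188⌋ − ⌊1000/188⌋ = 5 − 5 = 0
n=75: ⌊(76·11+186)/188⌋ − ⌊(75·11+186)/188⌋ = ⌊1022/188⌋ − ⌊1011/188⌋ = 5 − 5 = 0
n=76: ⌊(77·11+186)/188⌋ − ⌊(76·11+186)/188⌋ = ⌊1033/188⌋ − ⌊1022/188⌋ = 5 − 5 = 0
n=77: ⌊(78·11+186)/188⌋ − ⌊(77·11+186)/188⌋ = ⌊1044/188⌋ − ⌊1033/188⌋ = 5 − 5 = 0
n=78: ⌊(79·11+186)/188⌋ − ⌊(78·11+186)/188⌋ = ⌊1055/188⌋ − ⌊1044/188⌋ = 5 − 5 = 0
n=79: ⌊(80·11+186)/188⌋ − ⌊(79·11+186)/188⌋ = ⌊1066/188⌋ − ⌊1055/188⌋ = 5 − 5 = 0
n=80: ⌊(81·11+186)/188⌋ − ⌊(80·11+186)/188⌋ = ⌊1077/188⌋ − ⌊1066/188⌋ = 5 − 5 = 0
n=81: ⌊(82·11+186)/188⌋ − ⌊(81·11+186)/188⌋ = ⌊1088/188⌋ − ⌊1077/188⌋ = 5 − 5 = 0
n=82: ⌊(83·11+186)/188⌋ − ⌊(82·11+186)/188⌋ = ⌊1099/188⌋ − ⌊1088/188⌋ = 5 − 5 = 0
n=83: ⌊(84·11+186)/188⌋ − ⌊(83·11+186)/188⌋ = ⌊1110/188⌋ − ⌊1099/188⌋ = 5 − 5 = 0
n=84: ⌊(85·11+186)/188⌋ − ⌊(84·11+186)/188⌋ = ⌊1121/188⌋ − ⌊1110/188⌋ = 5 − 5 = 0
n=85: ⌊(86·11+186)/188⌋ − ⌊(85·11+186)/188⌋ = ⌊1132/188⌋ − ⌊1121/188⌋ = 6 − 5 = 1
n=86: ⌊(87·11+186)/188⌋ − ⌊(86·11+186)/188⌋ = ⌊1143/188⌋ − ⌊1132/188⌋ = 6 − 6 = 0
n=87: ⌊(88·11+186)/188⌋ − ⌊(87·11+186)/188⌋ = ⌊1154/188⌋ − ⌊1143/188⌋ = 6 − 6 = 0
n=88: ⌊(89·11+186)/188⌋ − ⌊(88·11+186)/188⌋ = ⌊1165/188⌋ − ⌊1154/188⌋ = 6 − 6 = 0
n=89: ⌊(90·11+186)/188⌋ − ⌊(89·11+186)/188⌋ = ⌊1176/188⌋ − ⌊1165/188⌋ = 6 − 6 = 0

100000000000000001000000000000000010000000000000000100000000000000001000000000000000010000
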